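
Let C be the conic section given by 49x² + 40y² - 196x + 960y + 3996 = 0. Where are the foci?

49(x² - 4x) + 40(y² + 24y) = -3996
Complete the square in x and y: 49(x - 2)² + 40(y + 12)² = -3996 + 196 + 5760 = 1960
Dividing both sides by 1960: (x - 2)²/40 + (y + 12)²/49 = 1
Ellipse, center (2, -12), major axis vertical; a² = 49, b² = 40.
c² = a² - b² = 49 - 40 = 9, so c = 3.
Foci lie on the vertical axis through the center: (h, k ± c).

(2, -15) and (2, -9)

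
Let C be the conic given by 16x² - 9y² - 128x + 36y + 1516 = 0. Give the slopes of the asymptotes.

Collect terms: 16(x² - 8x) -9(y² - 4y) = -1516
Complete the square: 16(x - 4)² -9(y - 2)² = -1516 + 256 - 36 = -1296
Dividing both sides by -1296: (y - 2)²/144 - (x - 4)²/81 = 1
Hyperbola, center (4, 2), transverse axis vertical; a² = 144, b² = 81.
For a vertical hyperbola the asymptotes have slope ±a/b.
Here that is ±12/9 = ±4/3.

4/3 and -4/3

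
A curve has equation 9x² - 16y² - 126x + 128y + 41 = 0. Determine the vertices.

9(x² - 14x) -16(y² - 8y) = -41
9(x - 7)² -16(y - 4)² = -41 + 441 - 256 = 144
Divide through by 144 to get (x - 7)²/16 - (y - 4)²/9 = 1.
Hyperbola, center (7, 4), transverse axis horizontal; a² = 16, b² = 9.
a = 4. Vertices at (h ± a, k).

(3, 4) and (11, 4)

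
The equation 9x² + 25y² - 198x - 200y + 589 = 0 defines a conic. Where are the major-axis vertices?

(1, 4) and (21, 4)

Rearranging, 9(x² - 22x) + 25(y² - 8y) = -589.
Complete the square in x and y: 9(x - 11)² + 25(y - 4)² = -589 + 1089 + 400 = 900
Divide by 900: (x - 11)²/100 + (y - 4)²/36 = 1
Ellipse, center (11, 4), major axis horizontal; a² = 100, b² = 36.
a = 10. Vertices at (h ± a, k).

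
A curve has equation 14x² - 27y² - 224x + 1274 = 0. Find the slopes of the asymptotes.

Rearranging, 14(x² - 16x) -27y² = -1274.
14(x - 8)² -27y² = -1274 + 896 + 0 = -378
Dividing both sides by -378: y²/14 - (x - 8)²/27 = 1
Hyperbola, center (8, 0), transverse axis vertical; a² = 14, b² = 27.
For a vertical hyperbola the asymptotes have slope ±a/b.
Here that is ±√14/3√3 = ±√42/9.

√42/9 and -√42/9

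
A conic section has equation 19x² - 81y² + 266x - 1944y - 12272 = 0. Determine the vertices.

Rearranging, 19(x² + 14x) -81(y² + 24y) = 12272.
Completing the square gives 19(x + 7)² -81(y + 12)² = 12272 + 931 - 11664 = 1539.
Divide by 1539: (x + 7)²/81 - (y + 12)²/19 = 1
Hyperbola, center (-7, -12), transverse axis horizontal; a² = 81, b² = 19.
a = 9. Vertices at (h ± a, k).

(-16, -12) and (2, -12)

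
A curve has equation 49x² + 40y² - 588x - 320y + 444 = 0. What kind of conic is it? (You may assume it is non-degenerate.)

ellipse

No xy term. Coefficients of x² and y² are A = 49, C = 40.
A and C have the same sign but A ≠ C ⇒ ellipse.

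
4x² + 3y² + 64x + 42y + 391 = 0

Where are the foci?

(-8, -8) and (-8, -6)

Group the x- and y-terms: 4(x² + 16x) + 3(y² + 14y) = -391
Completing the square gives 4(x + 8)² + 3(y + 7)² = -391 + 256 + 147 = 12.
Divide by 12: (x + 8)²/3 + (y + 7)²/4 = 1
Ellipse, center (-8, -7), major axis vertical; a² = 4, b² = 3.
c² = a² - b² = 4 - 3 = 1, so c = 1.
Foci lie on the vertical axis through the center: (h, k ± c).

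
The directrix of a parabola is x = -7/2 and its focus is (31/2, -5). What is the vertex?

The vertex is the midpoint between the focus and the directrix along the axis of symmetry.
Axis is horizontal (directrix is vertical). Vertex x-coordinate = (31/2 + (-7/2))/2 = 6; y-coordinate = -5.

(6, -5)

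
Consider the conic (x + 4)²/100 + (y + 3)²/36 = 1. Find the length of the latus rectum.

36/5

Center (-4, -3). The larger denominator 100 sits under the x-term, so the major axis is horizontal; a² = 100, b² = 36.
Latus rectum length = 2b²/a = 2·36/10 = 36/5.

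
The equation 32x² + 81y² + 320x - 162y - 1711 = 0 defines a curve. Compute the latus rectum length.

64/9

Rearranging, 32(x² + 10x) + 81(y² - 2y) = 1711.
32(x + 5)² + 81(y - 1)² = 1711 + 800 + 81 = 2592
Dividing both sides by 2592: (x + 5)²/81 + (y - 1)²/32 = 1
Ellipse, center (-5, 1), major axis horizontal; a² = 81, b² = 32.
Latus rectum length = 2b²/a = 2·32/9 = 64/9.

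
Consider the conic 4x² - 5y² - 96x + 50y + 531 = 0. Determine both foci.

Group the x- and y-terms: 4(x² - 24x) -5(y² - 10y) = -531
4(x - 12)² -5(y - 5)² = -531 + 576 - 125 = -80
Divide by -80: (y - 5)²/16 - (x - 12)²/20 = 1
Hyperbola, center (12, 5), transverse axis vertical; a² = 16, b² = 20.
c² = a² + b² = 16 + 20 = 36, so c = 6.
Foci lie on the vertical axis through the center: (h, k ± c).

(12, -1) and (12, 11)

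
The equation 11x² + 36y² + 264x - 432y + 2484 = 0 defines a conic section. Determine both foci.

Group the x- and y-terms: 11(x² + 24x) + 36(y² - 12y) = -2484
Complete the square in x and y: 11(x + 12)² + 36(y - 6)² = -2484 + 1584 + 1296 = 396
Divide through by 396 to get (x + 12)²/36 + (y - 6)²/11 = 1.
Ellipse, center (-12, 6), major axis horizontal; a² = 36, b² = 11.
c² = a² - b² = 36 - 11 = 25, so c = 5.
Foci lie on the horizontal axis through the center: (h ± c, k).

(-17, 6) and (-7, 6)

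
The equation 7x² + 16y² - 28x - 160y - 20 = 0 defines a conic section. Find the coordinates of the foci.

Collect terms: 7(x² - 4x) + 16(y² - 10y) = 20
Complete the square: 7(x - 2)² + 16(y - 5)² = 20 + 28 + 400 = 448
Divide through by 448 to get (x - 2)²/64 + (y - 5)²/28 = 1.
Ellipse, center (2, 5), major axis horizontal; a² = 64, b² = 28.
c² = a² - b² = 64 - 28 = 36, so c = 6.
Foci lie on the horizontal axis through the center: (h ± c, k).

(-4, 5) and (8, 5)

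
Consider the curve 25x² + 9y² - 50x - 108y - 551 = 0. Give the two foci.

(1, -2) and (1, 14)

Collect terms: 25(x² - 2x) + 9(y² - 12y) = 551
25(x - 1)² + 9(y - 6)² = 551 + 25 + 324 = 900
Divide through by 900 to get (x - 1)²/36 + (y - 6)²/100 = 1.
Ellipse, center (1, 6), major axis vertical; a² = 100, b² = 36.
c² = a² - b² = 100 - 36 = 64, so c = 8.
Foci lie on the vertical axis through the center: (h, k ± c).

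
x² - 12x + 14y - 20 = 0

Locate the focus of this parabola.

Only x is squared. Complete the square in x: (x - 6)² = -14(y - 4).
Vertex (6, 4); 4p = -14 so p = -7/2. Opens down.
Focus is p units from the vertex along the axis: (h, k + p).

(6, 1/2)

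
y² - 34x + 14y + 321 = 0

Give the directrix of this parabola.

x = -1/2

Only y is squared. Complete the square in y: (y + 7)² = 34(x - 8).
Vertex (8, -7); 4p = 34 so p = 17/2. Opens right.
Directrix is the vertical line x = h − p = 8 − (17/2) = -1/2.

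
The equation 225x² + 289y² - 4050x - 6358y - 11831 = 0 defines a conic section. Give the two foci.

(1, 11) and (17, 11)

Group the x- and y-terms: 225(x² - 18x) + 289(y² - 22y) = 11831
225(x - 9)² + 289(y - 11)² = 11831 + 18225 + 34969 = 65025
Divide by 65025: (x - 9)²/289 + (y - 11)²/225 = 1
Ellipse, center (9, 11), major axis horizontal; a² = 289, b² = 225.
c² = a² - b² = 289 - 225 = 64, so c = 8.
Foci lie on the horizontal axis through the center: (h ± c, k).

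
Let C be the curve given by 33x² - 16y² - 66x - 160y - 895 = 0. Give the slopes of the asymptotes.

Collect terms: 33(x² - 2x) -16(y² + 10y) = 895
Complete the square: 33(x - 1)² -16(y + 5)² = 895 + 33 - 400 = 528
Divide through by 528 to get (x - 1)²/16 - (y + 5)²/33 = 1.
Hyperbola, center (1, -5), transverse axis horizontal; a² = 16, b² = 33.
For a horizontal hyperbola the asymptotes have slope ±b/a.
Here that is ±√33/4.

√33/4 and -√33/4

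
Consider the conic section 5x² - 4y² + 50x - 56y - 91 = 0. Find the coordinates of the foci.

(-8, -7) and (-2, -7)

Group the x- and y-terms: 5(x² + 10x) -4(y² + 14y) = 91
Complete the square: 5(x + 5)² -4(y + 7)² = 91 + 125 - 196 = 20
Divide by 20: (x + 5)²/4 - (y + 7)²/5 = 1
Hyperbola, center (-5, -7), transverse axis horizontal; a² = 4, b² = 5.
c² = a² + b² = 4 + 5 = 9, so c = 3.
Foci lie on the horizontal axis through the center: (h ± c, k).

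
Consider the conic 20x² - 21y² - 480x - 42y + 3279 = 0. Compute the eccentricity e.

Collect terms: 20(x² - 24x) -21(y² + 2y) = -3279
Complete the square in x and y: 20(x - 12)² -21(y + 1)² = -3279 + 2880 - 21 = -420
Dividing both sides by -420: (y + 1)²/20 - (x - 12)²/21 = 1
Hyperbola, center (12, -1), transverse axis vertical; a² = 20, b² = 21.
c² = a² + b² = 41, so c = √41.
e = c/a = √41/2√5 = √205/10.

e = √205/10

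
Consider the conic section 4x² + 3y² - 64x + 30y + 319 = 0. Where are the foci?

(8, -6) and (8, -4)

Rearranging, 4(x² - 16x) + 3(y² + 10y) = -319.
Completing the square gives 4(x - 8)² + 3(y + 5)² = -319 + 256 + 75 = 12.
Divide through by 12 to get (x - 8)²/3 + (y + 5)²/4 = 1.
Ellipse, center (8, -5), major axis vertical; a² = 4, b² = 3.
c² = a² - b² = 4 - 3 = 1, so c = 1.
Foci lie on the vertical axis through the center: (h, k ± c).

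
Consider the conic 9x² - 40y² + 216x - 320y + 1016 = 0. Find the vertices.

9(x² + 24x) -40(y² + 8y) = -1016
Complete the square in x and y: 9(x + 12)² -40(y + 4)² = -1016 + 1296 - 640 = -360
Divide by -360: (y + 4)²/9 - (x + 12)²/40 = 1
Hyperbola, center (-12, -4), transverse axis vertical; a² = 9, b² = 40.
a = 3. Vertices at (h, k ± a).

(-12, -7) and (-12, -1)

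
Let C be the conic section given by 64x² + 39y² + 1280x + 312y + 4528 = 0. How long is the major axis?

Group: 64(x² + 20x) + 39(y² + 8y) = -4528
Complete the square in x and y: 64(x + 10)² + 39(y + 4)² = -4528 + 6400 + 624 = 2496
Dividing both sides by 2496: (x + 10)²/39 + (y + 4)²/64 = 1
Ellipse, center (-10, -4), major axis vertical; a² = 64, b² = 39.
a² = 64 so a = 8; the major axis has length 2a = 16.

16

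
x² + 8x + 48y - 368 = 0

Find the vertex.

(-4, 8)

Only x is squared. Complete the square in x: (x + 4)² = -48(y - 8).
Vertex (-4, 8); 4p = -48 so p = -12. Opens down.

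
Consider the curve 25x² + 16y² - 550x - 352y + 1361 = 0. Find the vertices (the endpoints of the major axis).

(11, -4) and (11, 26)

Collect terms: 25(x² - 22x) + 16(y² - 22y) = -1361
25(x - 11)² + 16(y - 11)² = -1361 + 3025 + 1936 = 3600
Divide through by 3600 to get (x - 11)²/144 + (y - 11)²/225 = 1.
Ellipse, center (11, 11), major axis vertical; a² = 225, b² = 144.
a = 15. Vertices at (h, k ± a).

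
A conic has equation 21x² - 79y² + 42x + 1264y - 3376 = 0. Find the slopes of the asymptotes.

Group the x- and y-terms: 21(x² + 2x) -79(y² - 16y) = 3376
Completing the square gives 21(x + 1)² -79(y - 8)² = 3376 + 21 - 5056 = -1659.
Dividing both sides by -1659: (y - 8)²/21 - (x + 1)²/79 = 1
Hyperbola, center (-1, 8), transverse axis vertical; a² = 21, b² = 79.
For a vertical hyperbola the asymptotes have slope ±a/b.
Here that is ±√21/√79 = ±√1659/79.

√1659/79 and -√1659/79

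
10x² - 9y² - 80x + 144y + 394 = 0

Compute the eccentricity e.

e = √190/10

Rearranging, 10(x² - 8x) -9(y² - 16y) = -394.
Complete the square in x and y: 10(x - 4)² -9(y - 8)² = -394 + 160 - 576 = -810
Dividing both sides by -810: (y - 8)²/90 - (x - 4)²/81 = 1
Hyperbola, center (4, 8), transverse axis vertical; a² = 90, b² = 81.
c² = a² + b² = 171, so c = 3√19.
e = c/a = 3√19/3√10 = √190/10.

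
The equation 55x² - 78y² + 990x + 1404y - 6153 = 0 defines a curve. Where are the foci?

Collect terms: 55(x² + 18x) -78(y² - 18y) = 6153
Completing the square gives 55(x + 9)² -78(y - 9)² = 6153 + 4455 - 6318 = 4290.
Dividing both sides by 4290: (x + 9)²/78 - (y - 9)²/55 = 1
Hyperbola, center (-9, 9), transverse axis horizontal; a² = 78, b² = 55.
c² = a² + b² = 78 + 55 = 133, so c = √133.
Foci lie on the horizontal axis through the center: (h ± c, k).

(-9 - √133, 9) and (-9 + √133, 9)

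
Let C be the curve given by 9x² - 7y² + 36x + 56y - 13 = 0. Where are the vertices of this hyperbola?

(-2, 1) and (-2, 7)

Collect terms: 9(x² + 4x) -7(y² - 8y) = 13
Complete the square in x and y: 9(x + 2)² -7(y - 4)² = 13 + 36 - 112 = -63
Dividing both sides by -63: (y - 4)²/9 - (x + 2)²/7 = 1
Hyperbola, center (-2, 4), transverse axis vertical; a² = 9, b² = 7.
a = 3. Vertices at (h, k ± a).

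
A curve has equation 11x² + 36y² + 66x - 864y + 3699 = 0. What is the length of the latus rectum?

11(x² + 6x) + 36(y² - 24y) = -3699
Complete the square: 11(x + 3)² + 36(y - 12)² = -3699 + 99 + 5184 = 1584
Divide through by 1584 to get (x + 3)²/144 + (y - 12)²/44 = 1.
Ellipse, center (-3, 12), major axis horizontal; a² = 144, b² = 44.
Latus rectum length = 2b²/a = 2·44/12 = 22/3.

22/3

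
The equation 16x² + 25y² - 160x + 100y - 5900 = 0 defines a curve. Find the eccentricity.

e = 3/5

16(x² - 10x) + 25(y² + 4y) = 5900
Completing the square gives 16(x - 5)² + 25(y + 2)² = 5900 + 400 + 100 = 6400.
Divide through by 6400 to get (x - 5)²/400 + (y + 2)²/256 = 1.
Ellipse, center (5, -2), major axis horizontal; a² = 400, b² = 256.
c² = a² - b² = 144, so c = 12.
e = c/a = 12/20 = 3/5.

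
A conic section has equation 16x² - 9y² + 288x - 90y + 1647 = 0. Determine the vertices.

Group: 16(x² + 18x) -9(y² + 10y) = -1647
Complete the square: 16(x + 9)² -9(y + 5)² = -1647 + 1296 - 225 = -576
Divide by -576: (y + 5)²/64 - (x + 9)²/36 = 1
Hyperbola, center (-9, -5), transverse axis vertical; a² = 64, b² = 36.
a = 8. Vertices at (h, k ± a).

(-9, -13) and (-9, 3)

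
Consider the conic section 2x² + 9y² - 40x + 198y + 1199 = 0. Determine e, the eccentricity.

Group: 2(x² - 20x) + 9(y² + 22y) = -1199
Completing the square gives 2(x - 10)² + 9(y + 11)² = -1199 + 200 + 1089 = 90.
Divide by 90: (x - 10)²/45 + (y + 11)²/10 = 1
Ellipse, center (10, -11), major axis horizontal; a² = 45, b² = 10.
c² = a² - b² = 35, so c = √35.
e = c/a = √35/3√5 = √7/3.

e = √7/3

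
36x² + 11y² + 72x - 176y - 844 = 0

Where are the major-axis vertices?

(-1, -4) and (-1, 20)

Group: 36(x² + 2x) + 11(y² - 16y) = 844
Completing the square gives 36(x + 1)² + 11(y - 8)² = 844 + 36 + 704 = 1584.
Dividing both sides by 1584: (x + 1)²/44 + (y - 8)²/144 = 1
Ellipse, center (-1, 8), major axis vertical; a² = 144, b² = 44.
a = 12. Vertices at (h, k ± a).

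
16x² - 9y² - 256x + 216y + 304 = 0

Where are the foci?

(8, 2) and (8, 22)

Rearranging, 16(x² - 16x) -9(y² - 24y) = -304.
Complete the square in x and y: 16(x - 8)² -9(y - 12)² = -304 + 1024 - 1296 = -576
Divide by -576: (y - 12)²/64 - (x - 8)²/36 = 1
Hyperbola, center (8, 12), transverse axis vertical; a² = 64, b² = 36.
c² = a² + b² = 64 + 36 = 100, so c = 10.
Foci lie on the vertical axis through the center: (h, k ± c).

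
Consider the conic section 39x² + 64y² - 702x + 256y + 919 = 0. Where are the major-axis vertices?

Collect terms: 39(x² - 18x) + 64(y² + 4y) = -919
Complete the square: 39(x - 9)² + 64(y + 2)² = -919 + 3159 + 256 = 2496
Divide through by 2496 to get (x - 9)²/64 + (y + 2)²/39 = 1.
Ellipse, center (9, -2), major axis horizontal; a² = 64, b² = 39.
a = 8. Vertices at (h ± a, k).

(1, -2) and (17, -2)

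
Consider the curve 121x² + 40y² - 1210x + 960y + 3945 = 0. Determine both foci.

(5, -21) and (5, -3)

Group: 121(x² - 10x) + 40(y² + 24y) = -3945
Complete the square in x and y: 121(x - 5)² + 40(y + 12)² = -3945 + 3025 + 5760 = 4840
Divide through by 4840 to get (x - 5)²/40 + (y + 12)²/121 = 1.
Ellipse, center (5, -12), major axis vertical; a² = 121, b² = 40.
c² = a² - b² = 121 - 40 = 81, so c = 9.
Foci lie on the vertical axis through the center: (h, k ± c).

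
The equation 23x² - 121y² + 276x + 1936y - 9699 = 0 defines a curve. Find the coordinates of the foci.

Group: 23(x² + 12x) -121(y² - 16y) = 9699
Complete the square: 23(x + 6)² -121(y - 8)² = 9699 + 828 - 7744 = 2783
Divide by 2783: (x + 6)²/121 - (y - 8)²/23 = 1
Hyperbola, center (-6, 8), transverse axis horizontal; a² = 121, b² = 23.
c² = a² + b² = 121 + 23 = 144, so c = 12.
Foci lie on the horizontal axis through the center: (h ± c, k).

(-18, 8) and (6, 8)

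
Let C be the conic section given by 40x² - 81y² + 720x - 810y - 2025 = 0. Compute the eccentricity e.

Group: 40(x² + 18x) -81(y² + 10y) = 2025
Completing the square gives 40(x + 9)² -81(y + 5)² = 2025 + 3240 - 2025 = 3240.
Divide through by 3240 to get (x + 9)²/81 - (y + 5)²/40 = 1.
Hyperbola, center (-9, -5), transverse axis horizontal; a² = 81, b² = 40.
c² = a² + b² = 121, so c = 11.
e = c/a = 11/9.

e = 11/9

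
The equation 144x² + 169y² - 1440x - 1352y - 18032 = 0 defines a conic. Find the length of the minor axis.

24

Rearranging, 144(x² - 10x) + 169(y² - 8y) = 18032.
144(x - 5)² + 169(y - 4)² = 18032 + 3600 + 2704 = 24336
Dividing both sides by 24336: (x - 5)²/169 + (y - 4)²/144 = 1
Ellipse, center (5, 4), major axis horizontal; a² = 169, b² = 144.
b² = 144 so b = 12; the minor axis has length 2b = 24.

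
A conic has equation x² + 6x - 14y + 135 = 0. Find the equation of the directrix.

y = 11/2

Only x is squared. Complete the square in x: (x + 3)² = 14(y - 9).
Vertex (-3, 9); 4p = 14 so p = 7/2. Opens up.
Directrix is the horizontal line y = k − p = 9 − (7/2) = 11/2.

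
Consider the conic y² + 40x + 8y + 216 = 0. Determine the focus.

Only y is squared. Complete the square in y: (y + 4)² = -40(x + 5).
Vertex (-5, -4); 4p = -40 so p = -10. Opens left.
Focus is p units from the vertex along the axis: (h + p, k).

(-15, -4)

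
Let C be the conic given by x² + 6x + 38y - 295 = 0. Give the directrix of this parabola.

y = 35/2

Only x is squared. Complete the square in x: (x + 3)² = -38(y - 8).
Vertex (-3, 8); 4p = -38 so p = -19/2. Opens down.
Directrix is the horizontal line y = k − p = 8 − (-19/2) = 35/2.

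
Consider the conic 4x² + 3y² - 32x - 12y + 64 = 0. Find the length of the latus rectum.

4(x² - 8x) + 3(y² - 4y) = -64
Complete the square: 4(x - 4)² + 3(y - 2)² = -64 + 64 + 12 = 12
Dividing both sides by 12: (x - 4)²/3 + (y - 2)²/4 = 1
Ellipse, center (4, 2), major axis vertical; a² = 4, b² = 3.
Latus rectum length = 2b²/a = 2·3/2 = 3.

3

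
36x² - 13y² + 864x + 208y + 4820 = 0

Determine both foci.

(-12, 1) and (-12, 15)

Collect terms: 36(x² + 24x) -13(y² - 16y) = -4820
Complete the square: 36(x + 12)² -13(y - 8)² = -4820 + 5184 - 832 = -468
Divide by -468: (y - 8)²/36 - (x + 12)²/13 = 1
Hyperbola, center (-12, 8), transverse axis vertical; a² = 36, b² = 13.
c² = a² + b² = 36 + 13 = 49, so c = 7.
Foci lie on the vertical axis through the center: (h, k ± c).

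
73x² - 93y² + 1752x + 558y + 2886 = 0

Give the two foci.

73(x² + 24x) -93(y² - 6y) = -2886
Complete the square: 73(x + 12)² -93(y - 3)² = -2886 + 10512 - 837 = 6789
Divide through by 6789 to get (x + 12)²/93 - (y - 3)²/73 = 1.
Hyperbola, center (-12, 3), transverse axis horizontal; a² = 93, b² = 73.
c² = a² + b² = 93 + 73 = 166, so c = √166.
Foci lie on the horizontal axis through the center: (h ± c, k).

(-12 - √166, 3) and (-12 + √166, 3)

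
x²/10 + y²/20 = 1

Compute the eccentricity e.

e = √2/2

Center (0, 0). The larger denominator 20 sits under the y-term, so the major axis is vertical; a² = 20, b² = 10.
c² = a² - b² = 10, so c = √10.
e = c/a = √10/2√5 = √2/2.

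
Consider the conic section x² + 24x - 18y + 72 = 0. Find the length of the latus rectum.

Only x is squared. Complete the square in x: (x + 12)² = 18(y + 4).
Vertex (-12, -4); 4p = 18 so p = 9/2. Opens up.
Latus rectum length = |4p| = 18.

18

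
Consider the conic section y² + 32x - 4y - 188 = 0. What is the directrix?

x = 14

Only y is squared. Complete the square in y: (y - 2)² = -32(x - 6).
Vertex (6, 2); 4p = -32 so p = -8. Opens left.
Directrix is the vertical line x = h − p = 6 − (-8) = 14.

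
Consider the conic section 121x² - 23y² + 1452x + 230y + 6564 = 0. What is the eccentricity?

Group: 121(x² + 12x) -23(y² - 10y) = -6564
Complete the square: 121(x + 6)² -23(y - 5)² = -6564 + 4356 - 575 = -2783
Dividing both sides by -2783: (y - 5)²/121 - (x + 6)²/23 = 1
Hyperbola, center (-6, 5), transverse axis vertical; a² = 121, b² = 23.
c² = a² + b² = 144, so c = 12.
e = c/a = 12/11.

e = 12/11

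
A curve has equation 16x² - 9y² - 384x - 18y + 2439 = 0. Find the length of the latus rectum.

9/2

Group: 16(x² - 24x) -9(y² + 2y) = -2439
Completing the square gives 16(x - 12)² -9(y + 1)² = -2439 + 2304 - 9 = -144.
Divide by -144: (y + 1)²/16 - (x - 12)²/9 = 1
Hyperbola, center (12, -1), transverse axis vertical; a² = 16, b² = 9.
Latus rectum length = 2b²/a = 2·9/4 = 9/2.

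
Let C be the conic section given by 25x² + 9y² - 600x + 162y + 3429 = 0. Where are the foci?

25(x² - 24x) + 9(y² + 18y) = -3429
Complete the square in x and y: 25(x - 12)² + 9(y + 9)² = -3429 + 3600 + 729 = 900
Dividing both sides by 900: (x - 12)²/36 + (y + 9)²/100 = 1
Ellipse, center (12, -9), major axis vertical; a² = 100, b² = 36.
c² = a² - b² = 100 - 36 = 64, so c = 8.
Foci lie on the vertical axis through the center: (h, k ± c).

(12, -17) and (12, -1)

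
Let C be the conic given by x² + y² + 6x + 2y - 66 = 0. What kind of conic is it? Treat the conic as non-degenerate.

circle

No xy term. Coefficients of x² and y² are A = 1, C = 1.
A = C (same sign) ⇒ circle.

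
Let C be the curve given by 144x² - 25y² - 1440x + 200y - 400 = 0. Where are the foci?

Group: 144(x² - 10x) -25(y² - 8y) = 400
144(x - 5)² -25(y - 4)² = 400 + 3600 - 400 = 3600
Divide by 3600: (x - 5)²/25 - (y - 4)²/144 = 1
Hyperbola, center (5, 4), transverse axis horizontal; a² = 25, b² = 144.
c² = a² + b² = 25 + 144 = 169, so c = 13.
Foci lie on the horizontal axis through the center: (h ± c, k).

(-8, 4) and (18, 4)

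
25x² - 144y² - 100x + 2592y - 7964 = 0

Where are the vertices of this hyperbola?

25(x² - 4x) -144(y² - 18y) = 7964
Complete the square in x and y: 25(x - 2)² -144(y - 9)² = 7964 + 100 - 11664 = -3600
Divide by -3600: (y - 9)²/25 - (x - 2)²/144 = 1
Hyperbola, center (2, 9), transverse axis vertical; a² = 25, b² = 144.
a = 5. Vertices at (h, k ± a).

(2, 4) and (2, 14)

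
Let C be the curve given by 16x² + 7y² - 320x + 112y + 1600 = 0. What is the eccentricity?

Collect terms: 16(x² - 20x) + 7(y² + 16y) = -1600
Complete the square: 16(x - 10)² + 7(y + 8)² = -1600 + 1600 + 448 = 448
Dividing both sides by 448: (x - 10)²/28 + (y + 8)²/64 = 1
Ellipse, center (10, -8), major axis vertical; a² = 64, b² = 28.
c² = a² - b² = 36, so c = 6.
e = c/a = 6/8 = 3/4.

e = 3/4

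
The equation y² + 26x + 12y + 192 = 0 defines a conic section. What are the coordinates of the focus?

Only y is squared. Complete the square in y: (y + 6)² = -26(x + 6).
Vertex (-6, -6); 4p = -26 so p = -13/2. Opens left.
Focus is p units from the vertex along the axis: (h + p, k).

(-25/2, -6)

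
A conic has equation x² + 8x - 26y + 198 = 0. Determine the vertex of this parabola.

Only x is squared. Complete the square in x: (x + 4)² = 26(y - 7).
Vertex (-4, 7); 4p = 26 so p = 13/2. Opens up.

(-4, 7)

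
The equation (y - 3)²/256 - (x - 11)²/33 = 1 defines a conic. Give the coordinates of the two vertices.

Center (11, 3). The positive term is the y-term, so the transverse axis is vertical; a² = 256, b² = 33.
a = 16. Vertices at (h, k ± a).

(11, -13) and (11, 19)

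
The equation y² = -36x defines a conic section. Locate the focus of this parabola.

(-9, 0)

Vertex (0, 0); 4p = -36 so p = -9. Opens left.
Focus is p units from the vertex along the axis: (h + p, k).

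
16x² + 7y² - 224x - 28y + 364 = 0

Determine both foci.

(7, -4) and (7, 8)

Group: 16(x² - 14x) + 7(y² - 4y) = -364
16(x - 7)² + 7(y - 2)² = -364 + 784 + 28 = 448
Dividing both sides by 448: (x - 7)²/28 + (y - 2)²/64 = 1
Ellipse, center (7, 2), major axis vertical; a² = 64, b² = 28.
c² = a² - b² = 64 - 28 = 36, so c = 6.
Foci lie on the vertical axis through the center: (h, k ± c).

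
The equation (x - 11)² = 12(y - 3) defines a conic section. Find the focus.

(11, 6)

Vertex (11, 3); 4p = 12 so p = 3. Opens up.
Focus is p units from the vertex along the axis: (h, k + p).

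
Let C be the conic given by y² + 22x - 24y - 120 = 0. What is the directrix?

Only y is squared. Complete the square in y: (y - 12)² = -22(x - 12).
Vertex (12, 12); 4p = -22 so p = -11/2. Opens left.
Directrix is the vertical line x = h − p = 12 − (-11/2) = 35/2.

x = 35/2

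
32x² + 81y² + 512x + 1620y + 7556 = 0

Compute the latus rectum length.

Group the x- and y-terms: 32(x² + 16x) + 81(y² + 20y) = -7556
Completing the square gives 32(x + 8)² + 81(y + 10)² = -7556 + 2048 + 8100 = 2592.
Dividing both sides by 2592: (x + 8)²/81 + (y + 10)²/32 = 1
Ellipse, center (-8, -10), major axis horizontal; a² = 81, b² = 32.
Latus rectum length = 2b²/a = 2·32/9 = 64/9.

64/9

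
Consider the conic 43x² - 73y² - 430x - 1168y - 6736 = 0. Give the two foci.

(5 - 2√29, -8) and (5 + 2√29, -8)

Rearranging, 43(x² - 10x) -73(y² + 16y) = 6736.
43(x - 5)² -73(y + 8)² = 6736 + 1075 - 4672 = 3139
Divide through by 3139 to get (x - 5)²/73 - (y + 8)²/43 = 1.
Hyperbola, center (5, -8), transverse axis horizontal; a² = 73, b² = 43.
c² = a² + b² = 73 + 43 = 116, so c = 2√29.
Foci lie on the horizontal axis through the center: (h ± c, k).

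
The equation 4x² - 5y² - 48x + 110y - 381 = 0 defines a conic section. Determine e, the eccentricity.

4(x² - 12x) -5(y² - 22y) = 381
Completing the square gives 4(x - 6)² -5(y - 11)² = 381 + 144 - 605 = -80.
Divide by -80: (y - 11)²/16 - (x - 6)²/20 = 1
Hyperbola, center (6, 11), transverse axis vertical; a² = 16, b² = 20.
c² = a² + b² = 36, so c = 6.
e = c/a = 6/4 = 3/2.

e = 3/2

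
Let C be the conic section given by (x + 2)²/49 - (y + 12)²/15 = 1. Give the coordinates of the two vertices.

Center (-2, -12). The positive term is the x-term, so the transverse axis is horizontal; a² = 49, b² = 15.
a = 7. Vertices at (h ± a, k).

(-9, -12) and (5, -12)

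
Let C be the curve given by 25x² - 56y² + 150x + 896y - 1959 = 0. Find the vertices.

(-3, 3) and (-3, 13)

Group: 25(x² + 6x) -56(y² - 16y) = 1959
25(x + 3)² -56(y - 8)² = 1959 + 225 - 3584 = -1400
Divide by -1400: (y - 8)²/25 - (x + 3)²/56 = 1
Hyperbola, center (-3, 8), transverse axis vertical; a² = 25, b² = 56.
a = 5. Vertices at (h, k ± a).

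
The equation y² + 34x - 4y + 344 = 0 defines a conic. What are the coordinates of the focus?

Only y is squared. Complete the square in y: (y - 2)² = -34(x + 10).
Vertex (-10, 2); 4p = -34 so p = -17/2. Opens left.
Focus is p units from the vertex along the axis: (h + p, k).

(-37/2, 2)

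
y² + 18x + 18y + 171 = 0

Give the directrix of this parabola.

x = -1/2

Only y is squared. Complete the square in y: (y + 9)² = -18(x + 5).
Vertex (-5, -9); 4p = -18 so p = -9/2. Opens left.
Directrix is the vertical line x = h − p = -5 − (-9/2) = -1/2.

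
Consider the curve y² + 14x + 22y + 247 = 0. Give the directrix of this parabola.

x = -11/2

Only y is squared. Complete the square in y: (y + 11)² = -14(x + 9).
Vertex (-9, -11); 4p = -14 so p = -7/2. Opens left.
Directrix is the vertical line x = h − p = -9 − (-7/2) = -11/2.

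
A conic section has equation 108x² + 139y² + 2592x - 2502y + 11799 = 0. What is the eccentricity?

e = √4309/139

Rearranging, 108(x² + 24x) + 139(y² - 18y) = -11799.
Completing the square gives 108(x + 12)² + 139(y - 9)² = -11799 + 15552 + 11259 = 15012.
Divide by 15012: (x + 12)²/139 + (y - 9)²/108 = 1
Ellipse, center (-12, 9), major axis horizontal; a² = 139, b² = 108.
c² = a² - b² = 31, so c = √31.
e = c/a = √31/√139 = √4309/139.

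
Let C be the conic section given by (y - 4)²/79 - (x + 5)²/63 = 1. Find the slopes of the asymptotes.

√553/21 and -√553/21

Center (-5, 4). The positive term is the y-term, so the transverse axis is vertical; a² = 79, b² = 63.
For a vertical hyperbola the asymptotes have slope ±a/b.
Here that is ±√79/3√7 = ±√553/21.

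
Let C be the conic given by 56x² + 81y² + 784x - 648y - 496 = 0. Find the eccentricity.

Rearranging, 56(x² + 14x) + 81(y² - 8y) = 496.
56(x + 7)² + 81(y - 4)² = 496 + 2744 + 1296 = 4536
Dividing both sides by 4536: (x + 7)²/81 + (y - 4)²/56 = 1
Ellipse, center (-7, 4), major axis horizontal; a² = 81, b² = 56.
c² = a² - b² = 25, so c = 5.
e = c/a = 5/9.

e = 5/9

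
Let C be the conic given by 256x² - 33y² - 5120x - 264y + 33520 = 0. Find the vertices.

(10, -20) and (10, 12)

Rearranging, 256(x² - 20x) -33(y² + 8y) = -33520.
Complete the square in x and y: 256(x - 10)² -33(y + 4)² = -33520 + 25600 - 528 = -8448
Dividing both sides by -8448: (y + 4)²/256 - (x - 10)²/33 = 1
Hyperbola, center (10, -4), transverse axis vertical; a² = 256, b² = 33.
a = 16. Vertices at (h, k ± a).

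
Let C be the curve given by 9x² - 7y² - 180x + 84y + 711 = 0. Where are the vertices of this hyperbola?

(10, 3) and (10, 9)

Group the x- and y-terms: 9(x² - 20x) -7(y² - 12y) = -711
Complete the square in x and y: 9(x - 10)² -7(y - 6)² = -711 + 900 - 252 = -63
Divide by -63: (y - 6)²/9 - (x - 10)²/7 = 1
Hyperbola, center (10, 6), transverse axis vertical; a² = 9, b² = 7.
a = 3. Vertices at (h, k ± a).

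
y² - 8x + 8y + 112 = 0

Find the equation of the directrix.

x = 10

Only y is squared. Complete the square in y: (y + 4)² = 8(x - 12).
Vertex (12, -4); 4p = 8 so p = 2. Opens right.
Directrix is the vertical line x = h − p = 12 − (2) = 10.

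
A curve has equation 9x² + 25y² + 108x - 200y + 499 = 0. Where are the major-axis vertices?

Rearranging, 9(x² + 12x) + 25(y² - 8y) = -499.
Complete the square in x and y: 9(x + 6)² + 25(y - 4)² = -499 + 324 + 400 = 225
Divide by 225: (x + 6)²/25 + (y - 4)²/9 = 1
Ellipse, center (-6, 4), major axis horizontal; a² = 25, b² = 9.
a = 5. Vertices at (h ± a, k).

(-11, 4) and (-1, 4)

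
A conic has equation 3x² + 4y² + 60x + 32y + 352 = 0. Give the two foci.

(-11, -4) and (-9, -4)

Group the x- and y-terms: 3(x² + 20x) + 4(y² + 8y) = -352
Complete the square in x and y: 3(x + 10)² + 4(y + 4)² = -352 + 300 + 64 = 12
Divide by 12: (x + 10)²/4 + (y + 4)²/3 = 1
Ellipse, center (-10, -4), major axis horizontal; a² = 4, b² = 3.
c² = a² - b² = 4 - 3 = 1, so c = 1.
Foci lie on the horizontal axis through the center: (h ± c, k).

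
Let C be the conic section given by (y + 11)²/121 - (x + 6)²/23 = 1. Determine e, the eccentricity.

e = 12/11

Center (-6, -11). The positive term is the y-term, so the transverse axis is vertical; a² = 121, b² = 23.
c² = a² + b² = 144, so c = 12.
e = c/a = 12/11.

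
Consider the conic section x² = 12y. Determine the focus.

(0, 3)

Vertex (0, 0); 4p = 12 so p = 3. Opens up.
Focus is p units from the vertex along the axis: (h, k + p).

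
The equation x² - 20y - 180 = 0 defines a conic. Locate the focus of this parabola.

Only x is squared. Complete the square in x: x² = 20(y + 9).
Vertex (0, -9); 4p = 20 so p = 5. Opens up.
Focus is p units from the vertex along the axis: (h, k + p).

(0, -4)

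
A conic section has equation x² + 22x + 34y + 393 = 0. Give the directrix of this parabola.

y = 1/2

Only x is squared. Complete the square in x: (x + 11)² = -34(y + 8).
Vertex (-11, -8); 4p = -34 so p = -17/2. Opens down.
Directrix is the horizontal line y = k − p = -8 − (-17/2) = 1/2.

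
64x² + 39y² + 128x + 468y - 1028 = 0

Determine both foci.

(-1, -11) and (-1, -1)

64(x² + 2x) + 39(y² + 12y) = 1028
Complete the square in x and y: 64(x + 1)² + 39(y + 6)² = 1028 + 64 + 1404 = 2496
Divide by 2496: (x + 1)²/39 + (y + 6)²/64 = 1
Ellipse, center (-1, -6), major axis vertical; a² = 64, b² = 39.
c² = a² - b² = 64 - 39 = 25, so c = 5.
Foci lie on the vertical axis through the center: (h, k ± c).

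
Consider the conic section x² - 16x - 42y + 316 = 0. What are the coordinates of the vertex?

Only x is squared. Complete the square in x: (x - 8)² = 42(y - 6).
Vertex (8, 6); 4p = 42 so p = 21/2. Opens up.

(8, 6)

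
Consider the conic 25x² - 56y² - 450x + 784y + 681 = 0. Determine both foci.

(9, -2) and (9, 16)

25(x² - 18x) -56(y² - 14y) = -681
Complete the square in x and y: 25(x - 9)² -56(y - 7)² = -681 + 2025 - 2744 = -1400
Divide through by -1400 to get (y - 7)²/25 - (x - 9)²/56 = 1.
Hyperbola, center (9, 7), transverse axis vertical; a² = 25, b² = 56.
c² = a² + b² = 25 + 56 = 81, so c = 9.
Foci lie on the vertical axis through the center: (h, k ± c).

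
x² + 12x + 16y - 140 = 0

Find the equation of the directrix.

y = 15

Only x is squared. Complete the square in x: (x + 6)² = -16(y - 11).
Vertex (-6, 11); 4p = -16 so p = -4. Opens down.
Directrix is the horizontal line y = k − p = 11 − (-4) = 15.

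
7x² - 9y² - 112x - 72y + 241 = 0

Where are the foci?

(4, -4) and (12, -4)

Group: 7(x² - 16x) -9(y² + 8y) = -241
Complete the square in x and y: 7(x - 8)² -9(y + 4)² = -241 + 448 - 144 = 63
Dividing both sides by 63: (x - 8)²/9 - (y + 4)²/7 = 1
Hyperbola, center (8, -4), transverse axis horizontal; a² = 9, b² = 7.
c² = a² + b² = 9 + 7 = 16, so c = 4.
Foci lie on the horizontal axis through the center: (h ± c, k).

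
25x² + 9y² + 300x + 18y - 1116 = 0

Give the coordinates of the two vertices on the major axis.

25(x² + 12x) + 9(y² + 2y) = 1116
25(x + 6)² + 9(y + 1)² = 1116 + 900 + 9 = 2025
Dividing both sides by 2025: (x + 6)²/81 + (y + 1)²/225 = 1
Ellipse, center (-6, -1), major axis vertical; a² = 225, b² = 81.
a = 15. Vertices at (h, k ± a).

(-6, -16) and (-6, 14)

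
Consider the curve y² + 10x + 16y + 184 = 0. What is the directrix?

x = -19/2

Only y is squared. Complete the square in y: (y + 8)² = -10(x + 12).
Vertex (-12, -8); 4p = -10 so p = -5/2. Opens left.
Directrix is the vertical line x = h − p = -12 − (-5/2) = -19/2.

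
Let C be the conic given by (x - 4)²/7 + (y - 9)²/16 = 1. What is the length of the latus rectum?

Center (4, 9). The larger denominator 16 sits under the y-term, so the major axis is vertical; a² = 16, b² = 7.
Latus rectum length = 2b²/a = 2·7/4 = 7/2.

7/2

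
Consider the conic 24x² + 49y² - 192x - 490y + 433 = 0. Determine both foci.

Group: 24(x² - 8x) + 49(y² - 10y) = -433
Complete the square in x and y: 24(x - 4)² + 49(y - 5)² = -433 + 384 + 1225 = 1176
Divide through by 1176 to get (x - 4)²/49 + (y - 5)²/24 = 1.
Ellipse, center (4, 5), major axis horizontal; a² = 49, b² = 24.
c² = a² - b² = 49 - 24 = 25, so c = 5.
Foci lie on the horizontal axis through the center: (h ± c, k).

(-1, 5) and (9, 5)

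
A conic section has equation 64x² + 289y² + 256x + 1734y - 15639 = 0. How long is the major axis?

34

Collect terms: 64(x² + 4x) + 289(y² + 6y) = 15639
64(x + 2)² + 289(y + 3)² = 15639 + 256 + 2601 = 18496
Dividing both sides by 18496: (x + 2)²/289 + (y + 3)²/64 = 1
Ellipse, center (-2, -3), major axis horizontal; a² = 289, b² = 64.
a² = 289 so a = 17; the major axis has length 2a = 34.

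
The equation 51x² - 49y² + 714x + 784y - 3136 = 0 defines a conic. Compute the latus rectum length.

51(x² + 14x) -49(y² - 16y) = 3136
Complete the square in x and y: 51(x + 7)² -49(y - 8)² = 3136 + 2499 - 3136 = 2499
Dividing both sides by 2499: (x + 7)²/49 - (y - 8)²/51 = 1
Hyperbola, center (-7, 8), transverse axis horizontal; a² = 49, b² = 51.
Latus rectum length = 2b²/a = 2·51/7 = 102/7.

102/7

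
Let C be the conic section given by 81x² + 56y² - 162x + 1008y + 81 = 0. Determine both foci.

Group the x- and y-terms: 81(x² - 2x) + 56(y² + 18y) = -81
Completing the square gives 81(x - 1)² + 56(y + 9)² = -81 + 81 + 4536 = 4536.
Divide through by 4536 to get (x - 1)²/56 + (y + 9)²/81 = 1.
Ellipse, center (1, -9), major axis vertical; a² = 81, b² = 56.
c² = a² - b² = 81 - 56 = 25, so c = 5.
Foci lie on the vertical axis through the center: (h, k ± c).

(1, -14) and (1, -4)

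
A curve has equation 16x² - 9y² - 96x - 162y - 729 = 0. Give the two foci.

(-2, -9) and (8, -9)

Group: 16(x² - 6x) -9(y² + 18y) = 729
Complete the square: 16(x - 3)² -9(y + 9)² = 729 + 144 - 729 = 144
Dividing both sides by 144: (x - 3)²/9 - (y + 9)²/16 = 1
Hyperbola, center (3, -9), transverse axis horizontal; a² = 9, b² = 16.
c² = a² + b² = 9 + 16 = 25, so c = 5.
Foci lie on the horizontal axis through the center: (h ± c, k).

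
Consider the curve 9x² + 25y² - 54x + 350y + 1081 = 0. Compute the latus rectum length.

18/5

Collect terms: 9(x² - 6x) + 25(y² + 14y) = -1081
9(x - 3)² + 25(y + 7)² = -1081 + 81 + 1225 = 225
Divide through by 225 to get (x - 3)²/25 + (y + 7)²/9 = 1.
Ellipse, center (3, -7), major axis horizontal; a² = 25, b² = 9.
Latus rectum length = 2b²/a = 2·9/5 = 18/5.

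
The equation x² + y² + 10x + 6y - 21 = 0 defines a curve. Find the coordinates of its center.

Rearranging, (x² + 10x) + (y² + 6y) = 21.
Completing the square gives (x + 5)² + (y + 3)² = 21 + 25 + 9 = 55.
So (x + 5)² + (y + 3)² = 55.
Circle centered at (-5, -3) with r² = 55.

(-5, -3)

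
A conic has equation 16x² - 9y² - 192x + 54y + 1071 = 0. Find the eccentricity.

16(x² - 12x) -9(y² - 6y) = -1071
Complete the square: 16(x - 6)² -9(y - 3)² = -1071 + 576 - 81 = -576
Divide through by -576 to get (y - 3)²/64 - (x - 6)²/36 = 1.
Hyperbola, center (6, 3), transverse axis vertical; a² = 64, b² = 36.
c² = a² + b² = 100, so c = 10.
e = c/a = 10/8 = 5/4.

e = 5/4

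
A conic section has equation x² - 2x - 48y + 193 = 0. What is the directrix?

Only x is squared. Complete the square in x: (x - 1)² = 48(y - 4).
Vertex (1, 4); 4p = 48 so p = 12. Opens up.
Directrix is the horizontal line y = k − p = 4 − (12) = -8.

y = -8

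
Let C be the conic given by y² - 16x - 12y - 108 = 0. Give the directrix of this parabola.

Only y is squared. Complete the square in y: (y - 6)² = 16(x + 9).
Vertex (-9, 6); 4p = 16 so p = 4. Opens right.
Directrix is the vertical line x = h − p = -9 − (4) = -13.

x = -13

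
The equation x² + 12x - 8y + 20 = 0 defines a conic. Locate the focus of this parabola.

Only x is squared. Complete the square in x: (x + 6)² = 8(y + 2).
Vertex (-6, -2); 4p = 8 so p = 2. Opens up.
Focus is p units from the vertex along the axis: (h, k + p).

(-6, 0)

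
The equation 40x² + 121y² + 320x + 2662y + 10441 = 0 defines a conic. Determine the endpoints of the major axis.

Group: 40(x² + 8x) + 121(y² + 22y) = -10441
Complete the square in x and y: 40(x + 4)² + 121(y + 11)² = -10441 + 640 + 14641 = 4840
Divide through by 4840 to get (x + 4)²/121 + (y + 11)²/40 = 1.
Ellipse, center (-4, -11), major axis horizontal; a² = 121, b² = 40.
a = 11. Vertices at (h ± a, k).

(-15, -11) and (7, -11)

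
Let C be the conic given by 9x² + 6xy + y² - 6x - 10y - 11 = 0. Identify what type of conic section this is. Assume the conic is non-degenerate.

A = 9, B = 6, C = 1.
Discriminant B² − 4AC = 6² − 4·9·1 = 0.
B² − 4AC = 0 ⇒ parabola.

parabola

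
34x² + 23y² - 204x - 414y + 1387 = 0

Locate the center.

Group: 34(x² - 6x) + 23(y² - 18y) = -1387
Completing the square gives 34(x - 3)² + 23(y - 9)² = -1387 + 306 + 1863 = 782.
Dividing both sides by 782: (x - 3)²/23 + (y - 9)²/34 = 1
Ellipse with center (3, 9).

(3, 9)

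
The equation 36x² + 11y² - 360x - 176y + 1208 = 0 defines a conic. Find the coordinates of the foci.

(5, 3) and (5, 13)

Collect terms: 36(x² - 10x) + 11(y² - 16y) = -1208
Complete the square in x and y: 36(x - 5)² + 11(y - 8)² = -1208 + 900 + 704 = 396
Divide by 396: (x - 5)²/11 + (y - 8)²/36 = 1
Ellipse, center (5, 8), major axis vertical; a² = 36, b² = 11.
c² = a² - b² = 36 - 11 = 25, so c = 5.
Foci lie on the vertical axis through the center: (h, k ± c).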